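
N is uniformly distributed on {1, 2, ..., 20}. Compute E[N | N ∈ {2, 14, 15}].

31/3

P(N ∈ {2, 14, 15}) = 3/20.
Σ over the event: 2·1/20 + 14·1/20 + 15·1/20 = 31/20.
E[N | N ∈ {2, 14, 15}] = (31/20) / (3/20) = 31/3.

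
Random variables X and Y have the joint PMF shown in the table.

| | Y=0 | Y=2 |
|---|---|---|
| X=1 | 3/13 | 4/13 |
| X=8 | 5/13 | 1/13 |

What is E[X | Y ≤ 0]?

P(Y ≤ 0) = 8/13.
Σ X·P over the event = 1·(3/13) + 8·(5/13) = 43/13.
E[X | Y ≤ 0] = (43/13) / (8/13) = 43/8.

43/8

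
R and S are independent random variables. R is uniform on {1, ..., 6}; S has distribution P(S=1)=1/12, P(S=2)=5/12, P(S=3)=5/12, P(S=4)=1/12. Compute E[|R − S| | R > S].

P(R > S) = 7/12.
Summing |R−S|·P(x,y) over outcomes with R > S gives 49/36.
E[|R − S| | R > S] = (49/36) / (7/12) = 7/3.

7/3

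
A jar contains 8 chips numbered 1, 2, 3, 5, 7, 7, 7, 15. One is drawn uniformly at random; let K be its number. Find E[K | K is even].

2

P(K is even) = 1/8.
Σ over the event: 2·1/8 = 1/4.
E[K | K is even] = (1/4) / (1/8) = 2.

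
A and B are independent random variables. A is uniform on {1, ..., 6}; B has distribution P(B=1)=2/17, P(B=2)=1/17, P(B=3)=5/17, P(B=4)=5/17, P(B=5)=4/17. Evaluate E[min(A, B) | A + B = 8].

P(A + B = 8) = 5/34.
Summing min(A,B)·P(x,y) over outcomes with A + B = 8 gives 49/102.
E[min(A, B) | A + B = 8] = (49/102) / (5/34) = 49/15.

49/15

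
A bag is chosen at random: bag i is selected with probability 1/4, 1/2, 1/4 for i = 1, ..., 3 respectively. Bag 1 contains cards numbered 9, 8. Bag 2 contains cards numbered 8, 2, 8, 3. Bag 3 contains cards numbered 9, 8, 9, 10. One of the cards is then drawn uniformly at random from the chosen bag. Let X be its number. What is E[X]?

7

E[X | bag 1] = (9+8)/2 = 17/2.
E[X | bag 2] = (8+2+8+3)/4 = 21/4.
E[X | bag 3] = (9+8+9+10)/4 = 9.
E[X] = (1/4)·(17/2) + (1/2)·(21/4) + (1/4)·(9) = 7.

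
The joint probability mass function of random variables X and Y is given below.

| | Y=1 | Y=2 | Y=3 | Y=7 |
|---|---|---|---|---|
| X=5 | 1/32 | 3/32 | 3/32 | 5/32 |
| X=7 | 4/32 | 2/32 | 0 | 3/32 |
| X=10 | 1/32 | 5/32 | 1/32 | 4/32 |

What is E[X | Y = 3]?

25/4

P(Y = 3) = 1/8.
Σ X·P over the event = 5·(3/32) + 10·(1/32) = 25/32.
E[X | Y = 3] = (25/32) / (1/8) = 25/4.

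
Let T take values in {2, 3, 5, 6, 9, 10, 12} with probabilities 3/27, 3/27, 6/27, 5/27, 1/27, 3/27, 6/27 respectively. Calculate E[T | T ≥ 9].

111/10

P(T ≥ 9) = 10/27.
Σ over the event: 9·1/27 + 10·1/9 + 12·2/9 = 37/9.
E[T | T ≥ 9] = (37/9) / (10/27) = 111/10.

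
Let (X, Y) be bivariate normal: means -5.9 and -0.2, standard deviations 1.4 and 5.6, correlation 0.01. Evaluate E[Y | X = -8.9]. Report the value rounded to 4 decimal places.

-0.3200

E[Y | X=x] = μ_Y + ρ(σ_Y/σ_X)(x − μ_X) for jointly normal variables.
E[Y | X=-8.9] = -0.2 + (0.01)·(5.6/1.4)·(-8.9 − (-5.9)) = -0.2 + (0.04)·(-3) = -0.3200.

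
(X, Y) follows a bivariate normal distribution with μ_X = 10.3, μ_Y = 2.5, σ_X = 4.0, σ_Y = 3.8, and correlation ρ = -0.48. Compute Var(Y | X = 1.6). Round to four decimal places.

11.1130

For a bivariate normal, Var(Y | X=x) = σ_Y²(1 − ρ²).
Var(Y | X=1.6) = (3.8)²·(1 − (-0.48)²) = 14.44·0.7696 = 11.1130.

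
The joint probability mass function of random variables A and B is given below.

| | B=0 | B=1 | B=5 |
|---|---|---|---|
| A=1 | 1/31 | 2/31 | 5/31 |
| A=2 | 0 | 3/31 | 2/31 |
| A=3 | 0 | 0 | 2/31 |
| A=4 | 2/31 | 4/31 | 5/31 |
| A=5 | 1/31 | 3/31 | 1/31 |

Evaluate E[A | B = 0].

P(B = 0) = 4/31.
Σ A·P over the event = 1·(1/31) + 4·(2/31) + 5·(1/31) = 14/31.
E[A | B = 0] = (14/31) / (4/31) = 7/2.

7/2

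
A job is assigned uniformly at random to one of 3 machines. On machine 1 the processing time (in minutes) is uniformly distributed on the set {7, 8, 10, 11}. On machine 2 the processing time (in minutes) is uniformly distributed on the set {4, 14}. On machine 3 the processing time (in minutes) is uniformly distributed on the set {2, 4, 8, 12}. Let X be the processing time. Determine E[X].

49/6

E[X | machine 1] = (7+8+10+11)/4 = 9.
E[X | machine 2] = (4+14)/2 = 9.
E[X | machine 3] = (2+4+8+12)/4 = 13/2.
E[X] = (1/3)·(9) + (1/3)·(9) + (1/3)·(13/2) = 49/6.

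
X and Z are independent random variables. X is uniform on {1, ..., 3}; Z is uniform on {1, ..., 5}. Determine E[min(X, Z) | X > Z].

Outcomes with X > Z: (2,1), (3,1), (3,2), each with probability 1/15.
E[min(X, Z) | X > Z] = (1 + 1 + 2) / 3 = 4/3.

4/3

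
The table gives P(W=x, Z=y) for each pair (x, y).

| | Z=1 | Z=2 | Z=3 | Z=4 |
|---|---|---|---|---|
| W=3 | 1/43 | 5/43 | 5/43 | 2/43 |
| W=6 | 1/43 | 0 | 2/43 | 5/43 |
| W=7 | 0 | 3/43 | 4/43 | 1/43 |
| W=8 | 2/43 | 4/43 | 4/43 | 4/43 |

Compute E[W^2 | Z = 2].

P(Z = 2) = 12/43.
Summing W^2·P(W=x,Z=y) over the conditioning event gives 448/43.
E[W^2 | Z = 2] = (448/43) / (12/43) = 112/3.

112/3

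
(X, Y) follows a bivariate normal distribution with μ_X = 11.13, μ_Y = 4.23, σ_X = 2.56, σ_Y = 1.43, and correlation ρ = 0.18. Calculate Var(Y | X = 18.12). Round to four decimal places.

1.9786

For a bivariate normal, Var(Y | X=x) = σ_Y²(1 − ρ²).
Var(Y | X=18.12) = (1.43)²·(1 − (0.18)²) = 2.0449·0.9676 = 1.9786.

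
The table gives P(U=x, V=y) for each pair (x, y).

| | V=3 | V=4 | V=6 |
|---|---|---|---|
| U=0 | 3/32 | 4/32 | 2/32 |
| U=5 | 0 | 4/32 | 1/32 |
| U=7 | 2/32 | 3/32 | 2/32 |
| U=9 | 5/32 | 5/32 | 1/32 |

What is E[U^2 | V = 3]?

503/10

P(V = 3) = 5/16.
Σ U^2·P over the event = 0·(3/32) + 49·(2/32) + 81·(5/32) = 503/32.
E[U^2 | V = 3] = (503/32) / (5/16) = 503/10.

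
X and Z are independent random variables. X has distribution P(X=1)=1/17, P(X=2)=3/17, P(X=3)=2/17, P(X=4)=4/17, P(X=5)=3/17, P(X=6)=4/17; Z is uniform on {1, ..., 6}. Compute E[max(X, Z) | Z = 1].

4

P(Z = 1) = 1/6.
Summing max(X,Z)·P(x,y) over outcomes with Z = 1 gives 2/3.
E[max(X, Z) | Z = 1] = (2/3) / (1/6) = 4.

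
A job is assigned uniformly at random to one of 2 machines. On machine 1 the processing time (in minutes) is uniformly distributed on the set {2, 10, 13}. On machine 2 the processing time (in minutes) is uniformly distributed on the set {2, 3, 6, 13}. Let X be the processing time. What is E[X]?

E[X | machine 1] = (2+10+13)/3 = 25/3.
E[X | machine 2] = (2+3+6+13)/4 = 6.
E[X] = (1/2)·(25/3) + (1/2)·(6) = 43/6.

43/6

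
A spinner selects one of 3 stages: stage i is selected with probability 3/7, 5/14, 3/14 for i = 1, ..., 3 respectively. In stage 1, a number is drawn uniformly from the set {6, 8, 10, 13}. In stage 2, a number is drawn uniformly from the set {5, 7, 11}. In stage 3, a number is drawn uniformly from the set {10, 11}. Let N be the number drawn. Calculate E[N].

188/21

E[N | stage 1] = (6+8+10+13)/4 = 37/4.
E[N | stage 2] = (5+7+11)/3 = 23/3.
E[N | stage 3] = (10+11)/2 = 21/2.
E[N] = (3/7)·(37/4) + (5/14)·(23/3) + (3/14)·(21/2) = 188/21.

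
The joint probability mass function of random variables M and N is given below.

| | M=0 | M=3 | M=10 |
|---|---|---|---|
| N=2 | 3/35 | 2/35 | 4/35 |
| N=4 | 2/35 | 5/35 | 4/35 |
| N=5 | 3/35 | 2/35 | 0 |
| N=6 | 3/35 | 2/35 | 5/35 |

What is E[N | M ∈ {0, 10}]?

101/24

P(M ∈ {0, 10}) = 24/35.
Σ N·P over the event = 2·(3/35) + 4·(2/35) + 5·(3/35) + 6·(3/35) + 2·(4/35) + 4·(4/35) + 6·(5/35) = 101/35.
E[N | M ∈ {0, 10}] = (101/35) / (24/35) = 101/24.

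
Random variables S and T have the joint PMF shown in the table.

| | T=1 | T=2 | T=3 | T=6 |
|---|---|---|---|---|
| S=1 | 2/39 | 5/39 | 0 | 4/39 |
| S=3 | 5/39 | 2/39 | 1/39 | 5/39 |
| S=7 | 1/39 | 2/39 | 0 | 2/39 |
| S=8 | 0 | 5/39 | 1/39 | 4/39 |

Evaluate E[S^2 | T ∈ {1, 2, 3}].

P(T ∈ {1, 2, 3}) = 8/13.
Summing S^2·P(S=x,T=y) over the conditioning event gives 610/39.
E[S^2 | T ∈ {1, 2, 3}] = (610/39) / (8/13) = 305/12.

305/12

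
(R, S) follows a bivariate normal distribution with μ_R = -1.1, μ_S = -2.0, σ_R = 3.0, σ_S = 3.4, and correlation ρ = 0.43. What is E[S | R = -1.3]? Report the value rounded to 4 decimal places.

-2.0975

E[S | R=x] = μ_S + ρ(σ_S/σ_R)(x − μ_R) for jointly normal variables.
E[S | R=-1.3] = -2.0 + (0.43)·(3.4/3.0)·(-1.3 − (-1.1)) = -2.0 + (0.48733)·(-0.2) = -2.0975.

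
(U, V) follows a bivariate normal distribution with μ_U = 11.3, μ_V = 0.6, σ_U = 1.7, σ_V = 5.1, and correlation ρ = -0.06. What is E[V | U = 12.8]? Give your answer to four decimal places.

0.3300

E[V | U=x] = μ_V + ρ(σ_V/σ_U)(x − μ_U) for jointly normal variables.
E[V | U=12.8] = 0.6 + (-0.06)·(5.1/1.7)·(12.8 − (11.3)) = 0.6 + (-0.18)·(1.5) = 0.3300.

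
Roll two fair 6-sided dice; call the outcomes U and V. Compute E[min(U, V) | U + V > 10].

Outcomes with U + V > 10: (5,6), (6,5), (6,6), each with probability 1/36.
E[min(U, V) | U + V > 10] = (5 + 5 + 6) / 3 = 16/3.

16/3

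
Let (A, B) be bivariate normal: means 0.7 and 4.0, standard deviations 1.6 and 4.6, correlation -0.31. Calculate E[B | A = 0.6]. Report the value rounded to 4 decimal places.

E[B | A=x] = μ_B + ρ(σ_B/σ_A)(x − μ_A) for jointly normal variables.
E[B | A=0.6] = 4.0 + (-0.31)·(4.6/1.6)·(0.6 − (0.7)) = 4.0 + (-0.89125)·(-0.1) = 4.0891.

4.0891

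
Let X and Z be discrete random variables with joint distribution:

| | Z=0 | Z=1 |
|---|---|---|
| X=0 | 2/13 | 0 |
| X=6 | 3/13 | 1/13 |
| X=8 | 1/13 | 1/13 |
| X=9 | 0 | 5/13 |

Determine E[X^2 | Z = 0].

P(Z = 0) = 6/13.
Summing X^2·P(X=x,Z=y) over the conditioning event gives 172/13.
E[X^2 | Z = 0] = (172/13) / (6/13) = 86/3.

86/3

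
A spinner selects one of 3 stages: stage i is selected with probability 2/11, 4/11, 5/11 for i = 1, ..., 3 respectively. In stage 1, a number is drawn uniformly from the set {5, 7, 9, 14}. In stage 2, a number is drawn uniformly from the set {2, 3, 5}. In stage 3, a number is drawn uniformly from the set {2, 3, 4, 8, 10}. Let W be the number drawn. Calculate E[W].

E[W | stage 1] = (5+7+9+14)/4 = 35/4.
E[W | stage 2] = (2+3+5)/3 = 10/3.
E[W | stage 3] = (2+3+4+8+10)/5 = 27/5.
E[W] = (2/11)·(35/4) + (4/11)·(10/3) + (5/11)·(27/5) = 347/66.

347/66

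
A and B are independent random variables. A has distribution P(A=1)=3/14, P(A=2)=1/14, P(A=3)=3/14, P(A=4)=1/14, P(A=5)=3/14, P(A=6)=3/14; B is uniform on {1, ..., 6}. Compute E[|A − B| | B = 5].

P(B = 5) = 1/6.
Summing |A−B|·P(x,y) over outcomes with B = 5 gives 25/84.
E[|A − B| | B = 5] = (25/84) / (1/6) = 25/14.

25/14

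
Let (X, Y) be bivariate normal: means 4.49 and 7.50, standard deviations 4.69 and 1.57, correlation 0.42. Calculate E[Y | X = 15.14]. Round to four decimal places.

E[Y | X=x] = μ_Y + ρ(σ_Y/σ_X)(x − μ_X) for jointly normal variables.
E[Y | X=15.14] = 7.50 + (0.42)·(1.57/4.69)·(15.14 − (4.49)) = 7.50 + (0.1406)·(10.65) = 8.9974.

8.9974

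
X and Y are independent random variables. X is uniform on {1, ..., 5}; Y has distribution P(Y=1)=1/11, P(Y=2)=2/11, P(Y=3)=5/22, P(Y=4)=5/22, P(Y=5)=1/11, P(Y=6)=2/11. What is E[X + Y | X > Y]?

P(X > Y) = 7/22.
Summing (X+Y)·P(x,y) over outcomes with X > Y gives 114/55.
E[X + Y | X > Y] = (114/55) / (7/22) = 228/35.

228/35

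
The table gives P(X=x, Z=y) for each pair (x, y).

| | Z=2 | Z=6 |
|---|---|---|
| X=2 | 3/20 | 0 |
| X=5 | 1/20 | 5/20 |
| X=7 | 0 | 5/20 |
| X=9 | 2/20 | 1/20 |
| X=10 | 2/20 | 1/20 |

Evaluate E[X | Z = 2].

P(Z = 2) = 2/5.
Σ X·P over the event = 2·(3/20) + 5·(1/20) + 9·(2/20) + 10·(2/20) = 49/20.
E[X | Z = 2] = (49/20) / (2/5) = 49/8.

49/8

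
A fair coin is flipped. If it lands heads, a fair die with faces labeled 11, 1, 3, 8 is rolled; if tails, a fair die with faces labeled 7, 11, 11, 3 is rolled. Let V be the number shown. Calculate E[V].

E[V | heads] = (11+1+3+8)/4 = 23/4.
E[V | tails] = (7+11+11+3)/4 = 8.
E[V] = (1/2)·(23/4) + (1/2)·(8) = 55/8.

55/8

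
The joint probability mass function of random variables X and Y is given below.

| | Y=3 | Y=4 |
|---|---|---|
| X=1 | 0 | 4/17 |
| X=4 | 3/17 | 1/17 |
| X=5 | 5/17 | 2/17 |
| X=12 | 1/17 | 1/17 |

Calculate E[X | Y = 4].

P(Y = 4) = 8/17.
Σ X·P over the event = 1·(4/17) + 4·(1/17) + 5·(2/17) + 12·(1/17) = 30/17.
E[X | Y = 4] = (30/17) / (8/17) = 15/4.

15/4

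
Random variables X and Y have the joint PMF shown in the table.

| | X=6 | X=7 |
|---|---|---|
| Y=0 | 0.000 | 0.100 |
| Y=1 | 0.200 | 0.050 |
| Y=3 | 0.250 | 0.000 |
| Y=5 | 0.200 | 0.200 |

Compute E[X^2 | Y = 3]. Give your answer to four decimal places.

P(Y = 3) = 0.250.
Summing X^2·P(X=x,Y=y) over the conditioning event gives 9.000.
E[X^2 | Y = 3] = (9.000) / (0.250) = 36.0000.

36.0000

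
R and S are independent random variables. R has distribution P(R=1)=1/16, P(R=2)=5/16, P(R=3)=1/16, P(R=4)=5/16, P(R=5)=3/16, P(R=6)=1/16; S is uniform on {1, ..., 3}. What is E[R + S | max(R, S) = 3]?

P(max(R, S) = 3) = 3/16.
Summing (R+S)·P(x,y) over outcomes with max(R, S) = 3 gives 11/12.
E[R + S | max(R, S) = 3] = (11/12) / (3/16) = 44/9.

44/9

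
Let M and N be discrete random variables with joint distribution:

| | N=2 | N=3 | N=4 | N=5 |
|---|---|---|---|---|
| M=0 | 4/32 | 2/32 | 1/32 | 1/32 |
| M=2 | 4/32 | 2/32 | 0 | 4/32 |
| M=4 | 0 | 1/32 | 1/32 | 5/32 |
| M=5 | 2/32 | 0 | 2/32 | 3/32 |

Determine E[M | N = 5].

P(N = 5) = 13/32.
Summing M·P(M=x,N=y) over the conditioning event gives 43/32.
E[M | N = 5] = (43/32) / (13/32) = 43/13.

43/13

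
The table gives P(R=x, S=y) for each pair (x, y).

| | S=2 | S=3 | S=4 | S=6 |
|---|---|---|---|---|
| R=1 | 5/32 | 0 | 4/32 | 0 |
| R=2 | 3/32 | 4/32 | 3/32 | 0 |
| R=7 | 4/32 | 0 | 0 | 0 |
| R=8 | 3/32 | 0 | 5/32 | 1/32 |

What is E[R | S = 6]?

8

P(S = 6) = 1/32.
Σ R·P over the event = 8·(1/32) = 1/4.
E[R | S = 6] = (1/4) / (1/32) = 8.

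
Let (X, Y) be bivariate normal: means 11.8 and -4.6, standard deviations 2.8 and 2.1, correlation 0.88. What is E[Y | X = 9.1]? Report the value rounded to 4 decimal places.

The regression of Y on X has slope ρ·σ_Y/σ_X and passes through (μ_X, μ_Y).
E[Y | X=9.1] = -4.6 + (0.88)·(2.1/2.8)·(9.1 − (11.8)) = -4.6 + (0.66)·(-2.7) = -6.3820.

-6.3820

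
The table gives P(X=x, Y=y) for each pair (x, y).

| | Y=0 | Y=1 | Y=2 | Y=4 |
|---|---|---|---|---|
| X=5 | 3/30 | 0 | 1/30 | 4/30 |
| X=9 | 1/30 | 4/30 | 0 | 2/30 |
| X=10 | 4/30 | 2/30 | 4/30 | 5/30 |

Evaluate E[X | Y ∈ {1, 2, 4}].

P(Y ∈ {1, 2, 4}) = 11/15.
Summing X·P(X=x,Y=y) over the conditioning event gives 63/10.
E[X | Y ∈ {1, 2, 4}] = (63/10) / (11/15) = 189/22.

189/22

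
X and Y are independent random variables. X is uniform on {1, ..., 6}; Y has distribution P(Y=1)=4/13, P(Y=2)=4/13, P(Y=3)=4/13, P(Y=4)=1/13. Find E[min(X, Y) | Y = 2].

11/6

P(Y = 2) = 4/13.
Summing min(X,Y)·P(x,y) over outcomes with Y = 2 gives 22/39.
E[min(X, Y) | Y = 2] = (22/39) / (4/13) = 11/6.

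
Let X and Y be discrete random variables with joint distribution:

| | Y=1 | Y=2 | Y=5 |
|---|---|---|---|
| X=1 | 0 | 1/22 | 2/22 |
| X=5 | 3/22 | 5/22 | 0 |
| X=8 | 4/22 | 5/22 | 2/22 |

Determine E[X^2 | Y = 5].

P(Y = 5) = 2/11.
Σ X^2·P over the event = 1·(2/22) + 64·(2/22) = 65/11.
E[X^2 | Y = 5] = (65/11) / (2/11) = 65/2.

65/2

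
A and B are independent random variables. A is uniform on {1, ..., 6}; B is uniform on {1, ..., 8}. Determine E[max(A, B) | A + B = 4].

P(A + B = 4) = 1/16.
Summing max(A,B)·P(x,y) over outcomes with A + B = 4 gives 1/6.
E[max(A, B) | A + B = 4] = (1/6) / (1/16) = 8/3.

8/3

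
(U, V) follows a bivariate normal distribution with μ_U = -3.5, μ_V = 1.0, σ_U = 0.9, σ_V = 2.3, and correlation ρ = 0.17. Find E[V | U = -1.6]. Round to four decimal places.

E[V | U=x] = μ_V + ρ(σ_V/σ_U)(x − μ_U) for jointly normal variables.
E[V | U=-1.6] = 1.0 + (0.17)·(2.3/0.9)·(-1.6 − (-3.5)) = 1.0 + (0.43444)·(1.9) = 1.8254.

1.8254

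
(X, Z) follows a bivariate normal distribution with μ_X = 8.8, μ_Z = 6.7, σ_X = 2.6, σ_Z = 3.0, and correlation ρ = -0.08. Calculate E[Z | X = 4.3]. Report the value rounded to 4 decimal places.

E[Z | X=x] = μ_Z + ρ(σ_Z/σ_X)(x − μ_X) for jointly normal variables.
E[Z | X=4.3] = 6.7 + (-0.08)·(3.0/2.6)·(4.3 − (8.8)) = 6.7 + (-0.092308)·(-4.5) = 7.1154.

7.1154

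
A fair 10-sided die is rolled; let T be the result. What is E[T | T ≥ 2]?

6

Given T ≥ 2, T is equally likely to be any of {2, 3, 4, 5, 6, 7, 8, 9, 10}.
E[T | T ≥ 2] = (2 + 3 + 4 + 5 + 6 + 7 + 8 + 9 + 10) / 9 = 6.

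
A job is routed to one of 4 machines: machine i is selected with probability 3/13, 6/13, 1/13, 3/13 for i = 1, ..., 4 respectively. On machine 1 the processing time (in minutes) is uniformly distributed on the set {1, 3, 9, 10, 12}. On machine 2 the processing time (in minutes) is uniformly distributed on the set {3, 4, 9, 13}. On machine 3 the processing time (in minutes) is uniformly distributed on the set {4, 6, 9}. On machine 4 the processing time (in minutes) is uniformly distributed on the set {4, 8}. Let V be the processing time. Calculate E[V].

E[V | machine 1] = (1+3+9+10+12)/5 = 7.
E[V | machine 2] = (3+4+9+13)/4 = 29/4.
E[V | machine 3] = (4+6+9)/3 = 19/3.
E[V | machine 4] = (4+8)/2 = 6.
E[V] = (3/13)·(7) + (6/13)·(29/4) + (1/13)·(19/3) + (3/13)·(6) = 41/6.

41/6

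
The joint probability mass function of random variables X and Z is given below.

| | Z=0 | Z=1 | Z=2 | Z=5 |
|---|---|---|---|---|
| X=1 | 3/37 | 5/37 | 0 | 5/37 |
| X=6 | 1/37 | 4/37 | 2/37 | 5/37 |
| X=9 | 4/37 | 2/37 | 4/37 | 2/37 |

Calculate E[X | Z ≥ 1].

P(Z ≥ 1) = 29/37.
Summing X·P(X=x,Z=y) over the conditioning event gives 4.
E[X | Z ≥ 1] = (4) / (29/37) = 148/29.

148/29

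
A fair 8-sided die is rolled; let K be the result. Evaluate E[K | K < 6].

Given K < 6, K is equally likely to be any of {1, 2, 3, 4, 5}.
E[K | K < 6] = (1 + 2 + 3 + 4 + 5) / 5 = 3.

3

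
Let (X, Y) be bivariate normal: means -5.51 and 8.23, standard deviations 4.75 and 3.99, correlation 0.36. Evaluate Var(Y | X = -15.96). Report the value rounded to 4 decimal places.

The conditional variance in a bivariate normal is σ_Y²(1 − ρ²), independent of x.
Var(Y | X=-15.96) = (3.99)²·(1 − (0.36)²) = 15.9201·0.8704 = 13.8569.

13.8569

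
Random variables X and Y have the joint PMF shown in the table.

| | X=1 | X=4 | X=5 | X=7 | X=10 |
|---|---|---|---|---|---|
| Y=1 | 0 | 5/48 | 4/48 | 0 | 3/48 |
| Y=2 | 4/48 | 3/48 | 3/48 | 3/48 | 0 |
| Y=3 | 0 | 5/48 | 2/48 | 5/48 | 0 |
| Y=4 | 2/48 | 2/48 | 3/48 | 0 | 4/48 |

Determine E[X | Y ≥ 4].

P(Y ≥ 4) = 11/48.
Σ X·P over the event = 1·(2/48) + 4·(2/48) + 5·(3/48) + 10·(4/48) = 65/48.
E[X | Y ≥ 4] = (65/48) / (11/48) = 65/11.

65/11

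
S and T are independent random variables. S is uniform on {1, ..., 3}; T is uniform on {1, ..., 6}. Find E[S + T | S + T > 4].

79/12

P(S + T > 4) = 2/3.
Summing (S+T)·P(x,y) over outcomes with S + T > 4 gives 79/18.
E[S + T | S + T > 4] = (79/18) / (2/3) = 79/12.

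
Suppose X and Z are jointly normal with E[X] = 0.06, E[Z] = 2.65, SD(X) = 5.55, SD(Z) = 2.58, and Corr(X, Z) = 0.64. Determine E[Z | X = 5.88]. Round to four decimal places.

4.3815

For a bivariate normal, E[Z | X=x] = μ_Z + ρ·(σ_Z/σ_X)·(x − μ_X).
E[Z | X=5.88] = 2.65 + (0.64)·(2.58/5.55)·(5.88 − (0.06)) = 2.65 + (0.29751)·(5.82) = 4.3815.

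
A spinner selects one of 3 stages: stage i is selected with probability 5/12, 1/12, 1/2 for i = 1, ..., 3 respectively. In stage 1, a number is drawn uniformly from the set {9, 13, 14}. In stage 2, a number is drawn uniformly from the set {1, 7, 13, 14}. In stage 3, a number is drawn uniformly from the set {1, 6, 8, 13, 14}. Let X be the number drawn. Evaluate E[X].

2383/240

E[X | stage 1] = (9+13+14)/3 = 12.
E[X | stage 2] = (1+7+13+14)/4 = 35/4.
E[X | stage 3] = (1+6+8+13+14)/5 = 42/5.
E[X] = (5/12)·(12) + (1/12)·(35/4) + (1/2)·(42/5) = 2383/240.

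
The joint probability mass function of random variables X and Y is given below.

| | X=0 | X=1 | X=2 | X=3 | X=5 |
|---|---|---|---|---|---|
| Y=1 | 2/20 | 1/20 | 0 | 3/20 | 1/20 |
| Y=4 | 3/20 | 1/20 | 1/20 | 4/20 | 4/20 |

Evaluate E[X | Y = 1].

15/7

P(Y = 1) = 7/20.
Summing X·P(X=x,Y=y) over the conditioning event gives 3/4.
E[X | Y = 1] = (3/4) / (7/20) = 15/7.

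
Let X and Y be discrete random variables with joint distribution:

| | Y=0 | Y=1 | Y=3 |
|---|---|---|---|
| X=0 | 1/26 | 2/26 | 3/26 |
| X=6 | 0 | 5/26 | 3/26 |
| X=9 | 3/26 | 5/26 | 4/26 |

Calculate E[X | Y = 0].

27/4

P(Y = 0) = 2/13.
Σ X·P over the event = 0·(1/26) + 9·(3/26) = 27/26.
E[X | Y = 0] = (27/26) / (2/13) = 27/4.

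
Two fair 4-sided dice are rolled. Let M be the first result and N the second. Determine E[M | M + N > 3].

36/13

P(M + N > 3) = 13/16.
Summing M·P(x,y) over outcomes with M + N > 3 gives 9/4.
E[M | M + N > 3] = (9/4) / (13/16) = 36/13.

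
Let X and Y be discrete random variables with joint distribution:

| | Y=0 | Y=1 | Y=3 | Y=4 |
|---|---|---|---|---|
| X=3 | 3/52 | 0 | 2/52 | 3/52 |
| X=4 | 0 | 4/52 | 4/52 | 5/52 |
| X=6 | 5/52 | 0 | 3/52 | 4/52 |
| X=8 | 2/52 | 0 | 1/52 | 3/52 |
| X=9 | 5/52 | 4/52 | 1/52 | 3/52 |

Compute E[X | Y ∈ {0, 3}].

157/26

P(Y ∈ {0, 3}) = 1/2.
Summing X·P(X=x,Y=y) over the conditioning event gives 157/52.
E[X | Y ∈ {0, 3}] = (157/52) / (1/2) = 157/26.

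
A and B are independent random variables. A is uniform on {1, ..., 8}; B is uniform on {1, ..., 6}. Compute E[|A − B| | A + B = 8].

3

Outcomes with A + B = 8: (2,6), (3,5), (4,4), (5,3), (6,2), (7,1), each with probability 1/48.
E[|A − B| | A + B = 8] = (4 + 2 + 0 + 2 + 4 + 6) / 6 = 3.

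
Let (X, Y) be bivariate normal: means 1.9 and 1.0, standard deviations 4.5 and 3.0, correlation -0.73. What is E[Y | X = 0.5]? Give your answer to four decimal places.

E[Y | X=x] = μ_Y + ρ(σ_Y/σ_X)(x − μ_X) for jointly normal variables.
E[Y | X=0.5] = 1.0 + (-0.73)·(3.0/4.5)·(0.5 − (1.9)) = 1.0 + (-0.48667)·(-1.4) = 1.6813.

1.6813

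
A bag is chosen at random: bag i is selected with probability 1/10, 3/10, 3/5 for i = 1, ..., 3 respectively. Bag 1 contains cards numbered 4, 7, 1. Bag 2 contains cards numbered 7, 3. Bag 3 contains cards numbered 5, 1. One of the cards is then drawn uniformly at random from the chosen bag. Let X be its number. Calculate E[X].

E[X | bag 1] = (4+7+1)/3 = 4.
E[X | bag 2] = (7+3)/2 = 5.
E[X | bag 3] = (5+1)/2 = 3.
By the law of total expectation,
E[X] = (1/10)·(4) + (3/10)·(5) + (3/5)·(3) = 37/10.

37/10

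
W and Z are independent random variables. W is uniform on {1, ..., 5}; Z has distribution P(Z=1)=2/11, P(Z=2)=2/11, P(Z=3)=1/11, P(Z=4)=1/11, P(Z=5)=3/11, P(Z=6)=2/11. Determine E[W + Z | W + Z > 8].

126/13

P(W + Z > 8) = 13/55.
Summing (W+Z)·P(x,y) over outcomes with W + Z > 8 gives 126/55.
E[W + Z | W + Z > 8] = (126/55) / (13/55) = 126/13.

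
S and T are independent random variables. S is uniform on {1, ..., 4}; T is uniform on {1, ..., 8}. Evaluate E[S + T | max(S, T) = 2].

P(max(S, T) = 2) = 3/32.
Summing (S+T)·P(x,y) over outcomes with max(S, T) = 2 gives 5/16.
E[S + T | max(S, T) = 2] = (5/16) / (3/32) = 10/3.

10/3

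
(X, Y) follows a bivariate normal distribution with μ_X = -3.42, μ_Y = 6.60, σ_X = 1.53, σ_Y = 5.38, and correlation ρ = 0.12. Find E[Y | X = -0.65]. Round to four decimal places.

7.7688

For a bivariate normal, E[Y | X=x] = μ_Y + ρ·(σ_Y/σ_X)·(x − μ_X).
E[Y | X=-0.65] = 6.60 + (0.12)·(5.38/1.53)·(-0.65 − (-3.42)) = 6.60 + (0.42196)·(2.77) = 7.7688.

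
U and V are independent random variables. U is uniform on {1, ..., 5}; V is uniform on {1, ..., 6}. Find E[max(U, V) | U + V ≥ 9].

P(U + V ≥ 9) = 1/5.
Summing max(U,V)·P(x,y) over outcomes with U + V ≥ 9 gives 11/10.
E[max(U, V) | U + V ≥ 9] = (11/10) / (1/5) = 11/2.

11/2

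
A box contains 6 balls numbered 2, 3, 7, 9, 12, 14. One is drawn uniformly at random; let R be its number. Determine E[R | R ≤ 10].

P(R ≤ 10) = 2/3.
Σ over the event: 2·1/6 + 3·1/6 + 7·1/6 + 9·1/6 = 7/2.
E[R | R ≤ 10] = (7/2) / (2/3) = 21/4.

21/4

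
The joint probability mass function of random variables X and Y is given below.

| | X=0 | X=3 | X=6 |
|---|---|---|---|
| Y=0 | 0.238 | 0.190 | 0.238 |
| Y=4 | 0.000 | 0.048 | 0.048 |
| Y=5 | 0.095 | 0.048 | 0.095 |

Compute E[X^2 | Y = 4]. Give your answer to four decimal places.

P(Y = 4) = 0.096.
Σ X^2·P over the event = 9·(0.048) + 36·(0.048) = 2.160.
E[X^2 | Y = 4] = (2.160) / (0.096) = 22.5000.

22.5000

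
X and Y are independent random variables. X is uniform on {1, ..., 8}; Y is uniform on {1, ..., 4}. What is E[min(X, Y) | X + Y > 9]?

10/3

Outcomes with X + Y > 9: (6,4), (7,3), (7,4), (8,2), (8,3), (8,4), each with probability 1/32.
E[min(X, Y) | X + Y > 9] = (4 + 3 + 4 + 2 + 3 + 4) / 6 = 10/3.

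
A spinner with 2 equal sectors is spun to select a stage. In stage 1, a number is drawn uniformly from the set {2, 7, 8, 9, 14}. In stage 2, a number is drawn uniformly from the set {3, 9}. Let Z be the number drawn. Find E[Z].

E[Z | stage 1] = (2+7+8+9+14)/5 = 8.
E[Z | stage 2] = (3+9)/2 = 6.
E[Z] = (1/2)·(8) + (1/2)·(6) = 7.

7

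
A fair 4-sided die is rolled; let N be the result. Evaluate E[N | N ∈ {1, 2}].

P(N ∈ {1, 2}) = 1/2.
Σ over the event: 1·1/4 + 2·1/4 = 3/4.
E[N | N ∈ {1, 2}] = (3/4) / (1/2) = 3/2.

3/2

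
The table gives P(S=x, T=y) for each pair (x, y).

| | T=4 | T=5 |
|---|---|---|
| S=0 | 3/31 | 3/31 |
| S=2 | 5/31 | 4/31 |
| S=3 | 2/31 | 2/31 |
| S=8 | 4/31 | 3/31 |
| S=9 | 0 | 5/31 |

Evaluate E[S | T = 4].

P(T = 4) = 14/31.
Σ S·P over the event = 0·(3/31) + 2·(5/31) + 3·(2/31) + 8·(4/31) = 48/31.
E[S | T = 4] = (48/31) / (14/31) = 24/7.

24/7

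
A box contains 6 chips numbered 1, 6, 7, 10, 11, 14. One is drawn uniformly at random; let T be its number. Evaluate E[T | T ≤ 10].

6

P(T ≤ 10) = 2/3.
Σ over the event: 1·1/6 + 6·1/6 + 7·1/6 + 10·1/6 = 4.
E[T | T ≤ 10] = (4) / (2/3) = 6.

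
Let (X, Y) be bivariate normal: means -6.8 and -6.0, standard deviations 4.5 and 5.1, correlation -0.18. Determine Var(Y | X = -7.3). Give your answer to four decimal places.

The conditional variance in a bivariate normal is σ_Y²(1 − ρ²), independent of x.
Var(Y | X=-7.3) = (5.1)²·(1 − (-0.18)²) = 26.01·0.9676 = 25.1673.

25.1673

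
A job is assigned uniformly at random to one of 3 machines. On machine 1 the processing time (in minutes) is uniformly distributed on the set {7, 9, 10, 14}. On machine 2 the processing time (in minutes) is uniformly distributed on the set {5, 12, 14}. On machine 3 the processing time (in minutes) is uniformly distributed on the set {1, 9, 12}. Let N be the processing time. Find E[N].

E[N | machine 1] = (7+9+10+14)/4 = 10.
E[N | machine 2] = (5+12+14)/3 = 31/3.
E[N | machine 3] = (1+9+12)/3 = 22/3.
By the law of total expectation,
E[N] = (1/3)·(10) + (1/3)·(31/3) + (1/3)·(22/3) = 83/9.

83/9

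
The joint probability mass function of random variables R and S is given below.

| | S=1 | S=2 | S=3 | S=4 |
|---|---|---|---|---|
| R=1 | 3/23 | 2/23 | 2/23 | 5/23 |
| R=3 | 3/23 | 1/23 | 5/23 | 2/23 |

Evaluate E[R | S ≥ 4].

P(S ≥ 4) = 7/23.
Summing R·P(R=x,S=y) over the conditioning event gives 11/23.
E[R | S ≥ 4] = (11/23) / (7/23) = 11/7.

11/7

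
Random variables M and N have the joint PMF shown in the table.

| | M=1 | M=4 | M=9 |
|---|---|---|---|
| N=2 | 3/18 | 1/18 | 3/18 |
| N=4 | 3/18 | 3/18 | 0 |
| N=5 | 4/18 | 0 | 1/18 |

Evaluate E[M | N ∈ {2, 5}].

P(N ∈ {2, 5}) = 2/3.
Σ M·P over the event = 1·(3/18) + 1·(4/18) + 4·(1/18) + 9·(3/18) + 9·(1/18) = 47/18.
E[M | N ∈ {2, 5}] = (47/18) / (2/3) = 47/12.

47/12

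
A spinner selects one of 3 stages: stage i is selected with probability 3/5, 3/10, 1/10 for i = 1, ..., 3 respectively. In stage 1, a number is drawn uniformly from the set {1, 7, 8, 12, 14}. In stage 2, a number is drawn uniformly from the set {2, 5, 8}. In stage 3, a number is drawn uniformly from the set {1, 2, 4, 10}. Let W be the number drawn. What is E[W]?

1393/200

E[W | stage 1] = (1+7+8+12+14)/5 = 42/5.
E[W | stage 2] = (2+5+8)/3 = 5.
E[W | stage 3] = (1+2+4+10)/4 = 17/4.
E[W] = (3/5)·(42/5) + (3/10)·(5) + (1/10)·(17/4) = 1393/200.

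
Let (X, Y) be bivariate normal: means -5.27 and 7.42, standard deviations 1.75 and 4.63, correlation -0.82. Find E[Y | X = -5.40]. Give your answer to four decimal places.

7.7020

E[Y | X=x] = μ_Y + ρ(σ_Y/σ_X)(x − μ_X) for jointly normal variables.
E[Y | X=-5.40] = 7.42 + (-0.82)·(4.63/1.75)·(-5.40 − (-5.27)) = 7.42 + (-2.1695)·(-0.13) = 7.7020.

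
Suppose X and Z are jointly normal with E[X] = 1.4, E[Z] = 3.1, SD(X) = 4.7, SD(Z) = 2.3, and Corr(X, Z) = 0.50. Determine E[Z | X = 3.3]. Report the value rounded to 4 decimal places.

The regression of Z on X has slope ρ·σ_Z/σ_X and passes through (μ_X, μ_Z).
E[Z | X=3.3] = 3.1 + (0.50)·(2.3/4.7)·(3.3 − (1.4)) = 3.1 + (0.24468)·(1.9) = 3.5649.

3.5649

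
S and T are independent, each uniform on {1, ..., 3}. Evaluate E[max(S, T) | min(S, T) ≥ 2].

11/4

P(min(S, T) ≥ 2) = 4/9.
Summing max(S,T)·P(x,y) over outcomes with min(S, T) ≥ 2 gives 11/9.
E[max(S, T) | min(S, T) ≥ 2] = (11/9) / (4/9) = 11/4.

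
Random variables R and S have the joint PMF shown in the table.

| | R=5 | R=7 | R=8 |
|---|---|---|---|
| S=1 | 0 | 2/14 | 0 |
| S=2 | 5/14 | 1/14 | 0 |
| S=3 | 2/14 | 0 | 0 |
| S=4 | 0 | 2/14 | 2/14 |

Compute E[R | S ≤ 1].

7

P(S ≤ 1) = 1/7.
Σ R·P over the event = 7·(2/14) = 1.
E[R | S ≤ 1] = (1) / (1/7) = 7.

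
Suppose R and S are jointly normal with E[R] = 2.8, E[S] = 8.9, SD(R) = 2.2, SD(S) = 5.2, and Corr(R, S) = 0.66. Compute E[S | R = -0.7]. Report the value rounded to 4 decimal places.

3.4400

For a bivariate normal, E[S | R=x] = μ_S + ρ·(σ_S/σ_R)·(x − μ_R).
E[S | R=-0.7] = 8.9 + (0.66)·(5.2/2.2)·(-0.7 − (2.8)) = 8.9 + (1.56)·(-3.5) = 3.4400.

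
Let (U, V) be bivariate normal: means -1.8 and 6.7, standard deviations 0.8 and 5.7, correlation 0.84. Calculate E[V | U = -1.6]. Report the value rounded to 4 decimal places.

7.8970

For a bivariate normal, E[V | U=x] = μ_V + ρ·(σ_V/σ_U)·(x − μ_U).
E[V | U=-1.6] = 6.7 + (0.84)·(5.7/0.8)·(-1.6 − (-1.8)) = 6.7 + (5.985)·(0.2) = 7.8970.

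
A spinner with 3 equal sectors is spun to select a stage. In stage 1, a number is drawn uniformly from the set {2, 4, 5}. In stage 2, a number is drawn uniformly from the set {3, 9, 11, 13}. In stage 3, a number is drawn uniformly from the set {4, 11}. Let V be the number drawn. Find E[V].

121/18

E[V | stage 1] = (2+4+5)/3 = 11/3.
E[V | stage 2] = (3+9+11+13)/4 = 9.
E[V | stage 3] = (4+11)/2 = 15/2.
By the law of total expectation,
E[V] = (1/3)·(11/3) + (1/3)·(9) + (1/3)·(15/2) = 121/18.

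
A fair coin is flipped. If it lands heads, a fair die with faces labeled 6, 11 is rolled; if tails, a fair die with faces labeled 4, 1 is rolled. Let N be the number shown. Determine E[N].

11/2

E[N | heads] = (6+11)/2 = 17/2.
E[N | tails] = (4+1)/2 = 5/2.
By the law of total expectation,
E[N] = (1/2)·(17/2) + (1/2)·(5/2) = 11/2.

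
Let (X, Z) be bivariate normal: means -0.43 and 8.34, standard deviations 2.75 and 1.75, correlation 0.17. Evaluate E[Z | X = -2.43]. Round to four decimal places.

8.1236

For a bivariate normal, E[Z | X=x] = μ_Z + ρ·(σ_Z/σ_X)·(x − μ_X).
E[Z | X=-2.43] = 8.34 + (0.17)·(1.75/2.75)·(-2.43 − (-0.43)) = 8.34 + (0.10818)·(-2) = 8.1236.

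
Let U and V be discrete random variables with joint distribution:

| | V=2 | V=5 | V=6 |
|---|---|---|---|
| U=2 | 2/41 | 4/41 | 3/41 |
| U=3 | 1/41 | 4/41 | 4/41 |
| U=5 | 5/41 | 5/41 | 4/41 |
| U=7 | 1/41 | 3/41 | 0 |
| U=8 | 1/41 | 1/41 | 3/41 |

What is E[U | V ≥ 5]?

136/31

P(V ≥ 5) = 31/41.
Summing U·P(U=x,V=y) over the conditioning event gives 136/41.
E[U | V ≥ 5] = (136/41) / (31/41) = 136/31.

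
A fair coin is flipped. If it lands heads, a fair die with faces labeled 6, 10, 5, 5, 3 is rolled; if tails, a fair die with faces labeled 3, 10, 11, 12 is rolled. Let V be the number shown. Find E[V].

37/5

E[V | heads] = (6+10+5+5+3)/5 = 29/5.
E[V | tails] = (3+10+11+12)/4 = 9.
By the law of total expectation,
E[V] = (1/2)·(29/5) + (1/2)·(9) = 37/5.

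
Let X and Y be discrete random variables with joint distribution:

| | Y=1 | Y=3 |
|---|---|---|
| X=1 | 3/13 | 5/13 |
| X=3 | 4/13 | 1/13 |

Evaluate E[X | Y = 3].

4/3

P(Y = 3) = 6/13.
Σ X·P over the event = 1·(5/13) + 3·(1/13) = 8/13.
E[X | Y = 3] = (8/13) / (6/13) = 4/3.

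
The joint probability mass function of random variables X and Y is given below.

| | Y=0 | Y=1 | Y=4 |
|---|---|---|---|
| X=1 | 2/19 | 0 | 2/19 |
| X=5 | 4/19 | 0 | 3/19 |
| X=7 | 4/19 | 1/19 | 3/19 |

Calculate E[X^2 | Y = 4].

28

P(Y = 4) = 8/19.
Summing X^2·P(X=x,Y=y) over the conditioning event gives 224/19.
E[X^2 | Y = 4] = (224/19) / (8/19) = 28.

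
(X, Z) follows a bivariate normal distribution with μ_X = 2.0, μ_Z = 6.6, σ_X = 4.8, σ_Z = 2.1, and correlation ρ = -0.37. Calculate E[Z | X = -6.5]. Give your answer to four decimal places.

7.9759

The regression of Z on X has slope ρ·σ_Z/σ_X and passes through (μ_X, μ_Z).
E[Z | X=-6.5] = 6.6 + (-0.37)·(2.1/4.8)·(-6.5 − (2.0)) = 6.6 + (-0.16187)·(-8.5) = 7.9759.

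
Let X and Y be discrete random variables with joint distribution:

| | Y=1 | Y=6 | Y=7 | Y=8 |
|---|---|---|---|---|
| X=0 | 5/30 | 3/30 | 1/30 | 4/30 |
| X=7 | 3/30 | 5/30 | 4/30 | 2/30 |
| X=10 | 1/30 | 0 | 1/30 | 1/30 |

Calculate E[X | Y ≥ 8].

24/7

P(Y ≥ 8) = 7/30.
Σ X·P over the event = 0·(4/30) + 7·(2/30) + 10·(1/30) = 4/5.
E[X | Y ≥ 8] = (4/5) / (7/30) = 24/7.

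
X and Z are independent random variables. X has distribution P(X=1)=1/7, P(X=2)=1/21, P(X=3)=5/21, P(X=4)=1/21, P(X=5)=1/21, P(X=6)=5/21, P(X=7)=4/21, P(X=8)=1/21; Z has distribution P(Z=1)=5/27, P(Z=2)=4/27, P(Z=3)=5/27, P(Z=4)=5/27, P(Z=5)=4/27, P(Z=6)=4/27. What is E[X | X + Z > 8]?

P(X + Z > 8) = 82/189.
Summing X·P(x,y) over outcomes with X + Z > 8 gives 1529/567.
E[X | X + Z > 8] = (1529/567) / (82/189) = 1529/246.

1529/246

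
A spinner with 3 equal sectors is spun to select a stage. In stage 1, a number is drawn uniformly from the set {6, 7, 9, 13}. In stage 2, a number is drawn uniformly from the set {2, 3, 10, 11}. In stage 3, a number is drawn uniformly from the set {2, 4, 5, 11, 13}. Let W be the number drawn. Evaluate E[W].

89/12

E[W | stage 1] = (6+7+9+13)/4 = 35/4.
E[W | stage 2] = (2+3+10+11)/4 = 13/2.
E[W | stage 3] = (2+4+5+11+13)/5 = 7.
E[W] = (1/3)·(35/4) + (1/3)·(13/2) + (1/3)·(7) = 89/12.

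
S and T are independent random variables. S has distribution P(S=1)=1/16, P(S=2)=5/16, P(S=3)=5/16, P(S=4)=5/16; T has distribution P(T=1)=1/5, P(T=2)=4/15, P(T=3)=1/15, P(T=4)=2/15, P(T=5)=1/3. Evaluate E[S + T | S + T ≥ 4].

1379/218

P(S + T ≥ 4) = 109/120.
Summing (S+T)·P(x,y) over outcomes with S + T ≥ 4 gives 1379/240.
E[S + T | S + T ≥ 4] = (1379/240) / (109/120) = 1379/218.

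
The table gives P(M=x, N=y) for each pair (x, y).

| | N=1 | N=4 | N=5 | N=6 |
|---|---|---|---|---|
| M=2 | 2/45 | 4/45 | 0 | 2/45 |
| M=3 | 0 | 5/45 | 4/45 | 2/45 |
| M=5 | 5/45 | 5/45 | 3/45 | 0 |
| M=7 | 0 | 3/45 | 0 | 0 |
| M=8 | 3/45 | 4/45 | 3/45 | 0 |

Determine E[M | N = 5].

51/10

P(N = 5) = 2/9.
Σ M·P over the event = 3·(4/45) + 5·(3/45) + 8·(3/45) = 17/15.
E[M | N = 5] = (17/15) / (2/9) = 51/10.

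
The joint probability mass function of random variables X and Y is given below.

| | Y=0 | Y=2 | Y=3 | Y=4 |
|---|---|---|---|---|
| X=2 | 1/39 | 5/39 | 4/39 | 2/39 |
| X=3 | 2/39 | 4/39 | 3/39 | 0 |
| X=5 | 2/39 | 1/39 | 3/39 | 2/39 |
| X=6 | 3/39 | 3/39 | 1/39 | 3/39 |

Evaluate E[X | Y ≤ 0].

9/2

P(Y ≤ 0) = 8/39.
Summing X·P(X=x,Y=y) over the conditioning event gives 12/13.
E[X | Y ≤ 0] = (12/13) / (8/39) = 9/2.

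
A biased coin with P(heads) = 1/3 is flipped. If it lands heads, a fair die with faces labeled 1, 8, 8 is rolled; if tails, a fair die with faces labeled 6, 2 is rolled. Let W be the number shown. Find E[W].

41/9

E[W | heads] = (1+8+8)/3 = 17/3.
E[W | tails] = (6+2)/2 = 4.
E[W] = (1/3)·(17/3) + (2/3)·(4) = 41/9.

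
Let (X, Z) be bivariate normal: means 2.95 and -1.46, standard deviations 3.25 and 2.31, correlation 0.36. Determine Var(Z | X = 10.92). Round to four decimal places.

4.6445

Var(Z | X=x) = (1 − ρ²)·σ_Z².
Var(Z | X=10.92) = (2.31)²·(1 − (0.36)²) = 5.3361·0.8704 = 4.6445.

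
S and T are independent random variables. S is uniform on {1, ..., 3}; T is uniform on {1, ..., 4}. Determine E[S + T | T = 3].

5

Outcomes with T = 3: (1,3), (2,3), (3,3), each with probability 1/12.
E[S + T | T = 3] = (4 + 5 + 6) / 3 = 5.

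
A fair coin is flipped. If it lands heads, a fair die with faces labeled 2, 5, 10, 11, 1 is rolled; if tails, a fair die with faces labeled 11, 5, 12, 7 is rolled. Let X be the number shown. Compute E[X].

E[X | heads] = (2+5+10+11+1)/5 = 29/5.
E[X | tails] = (11+5+12+7)/4 = 35/4.
E[X] = (1/2)·(29/5) + (1/2)·(35/4) = 291/40.

291/40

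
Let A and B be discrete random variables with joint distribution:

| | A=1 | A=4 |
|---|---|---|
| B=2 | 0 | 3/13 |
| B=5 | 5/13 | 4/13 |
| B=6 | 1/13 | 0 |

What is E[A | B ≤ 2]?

4

P(B ≤ 2) = 3/13.
Σ A·P over the event = 4·(3/13) = 12/13.
E[A | B ≤ 2] = (12/13) / (3/13) = 4.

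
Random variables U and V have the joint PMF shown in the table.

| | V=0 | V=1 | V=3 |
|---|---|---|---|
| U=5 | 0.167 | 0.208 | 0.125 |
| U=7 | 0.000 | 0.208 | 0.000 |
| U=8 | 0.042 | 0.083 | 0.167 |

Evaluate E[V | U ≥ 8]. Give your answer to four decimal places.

2.0000

P(U ≥ 8) = 0.292.
Summing V·P(U=x,V=y) over the conditioning event gives 0.584.
E[V | U ≥ 8] = (0.584) / (0.292) = 2.0000.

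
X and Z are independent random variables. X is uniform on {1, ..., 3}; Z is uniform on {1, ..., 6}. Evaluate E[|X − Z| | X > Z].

Outcomes with X > Z: (2,1), (3,1), (3,2), each with probability 1/18.
E[|X − Z| | X > Z] = (1 + 2 + 1) / 3 = 4/3.

4/3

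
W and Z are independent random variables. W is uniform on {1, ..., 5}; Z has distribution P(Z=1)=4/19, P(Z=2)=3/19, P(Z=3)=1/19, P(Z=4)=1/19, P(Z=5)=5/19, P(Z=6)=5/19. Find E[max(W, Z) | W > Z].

53/14

P(W > Z) = 28/95.
Summing max(W,Z)·P(x,y) over outcomes with W > Z gives 106/95.
E[max(W, Z) | W > Z] = (106/95) / (28/95) = 53/14.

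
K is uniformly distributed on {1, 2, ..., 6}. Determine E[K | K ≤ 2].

3/2

Given K ≤ 2, K is equally likely to be any of {1, 2}.
E[K | K ≤ 2] = (1 + 2) / 2 = 3/2.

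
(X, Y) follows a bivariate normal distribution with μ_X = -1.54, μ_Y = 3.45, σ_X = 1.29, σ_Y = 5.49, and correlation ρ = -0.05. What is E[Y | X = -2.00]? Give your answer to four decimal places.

3.5479

E[Y | X=x] = μ_Y + ρ(σ_Y/σ_X)(x − μ_X) for jointly normal variables.
E[Y | X=-2.00] = 3.45 + (-0.05)·(5.49/1.29)·(-2.00 − (-1.54)) = 3.45 + (-0.21279)·(-0.46) = 3.5479.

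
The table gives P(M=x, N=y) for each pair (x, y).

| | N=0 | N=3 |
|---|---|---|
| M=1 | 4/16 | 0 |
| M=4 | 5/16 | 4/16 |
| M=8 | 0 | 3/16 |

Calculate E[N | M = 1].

P(M = 1) = 1/4.
Summing N·P(M=x,N=y) over the conditioning event gives 0.
E[N | M = 1] = (0) / (1/4) = 0.

0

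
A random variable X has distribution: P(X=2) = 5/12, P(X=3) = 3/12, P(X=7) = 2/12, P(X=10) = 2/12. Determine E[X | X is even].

30/7

P(X is even) = 7/12.
Σ over the event: 2·5/12 + 10·1/6 = 5/2.
E[X | X is even] = (5/2) / (7/12) = 30/7.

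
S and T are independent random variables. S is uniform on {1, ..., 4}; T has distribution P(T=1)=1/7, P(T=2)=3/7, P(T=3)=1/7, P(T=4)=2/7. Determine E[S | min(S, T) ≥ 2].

3

P(min(S, T) ≥ 2) = 9/14.
Summing S·P(x,y) over outcomes with min(S, T) ≥ 2 gives 27/14.
E[S | min(S, T) ≥ 2] = (27/14) / (9/14) = 3.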